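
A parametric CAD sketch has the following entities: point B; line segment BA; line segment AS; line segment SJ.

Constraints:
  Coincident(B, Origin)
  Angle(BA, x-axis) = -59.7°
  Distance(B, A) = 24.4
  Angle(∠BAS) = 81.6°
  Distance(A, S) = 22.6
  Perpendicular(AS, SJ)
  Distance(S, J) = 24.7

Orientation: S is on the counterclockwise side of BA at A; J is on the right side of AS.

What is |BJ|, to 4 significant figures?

52.42

B is at the origin; BA runs at -59.7° with length 24.4, so A = 24.4·(cos -59.7°, sin -59.7°) = (12.31, -21.07). ∠BAS = 81.6°, so AS runs at -59.7° + (180° − 81.6°) = 38.70° from the x-axis; with |AS| = 22.6, S = A + 22.6·(cos 38.70°, sin 38.70°) = (29.95, -6.936). The perpendicularity gives SJ at right angles to AS; with |SJ| = 24.7 on the right of AS, J = S + 24.7·(0.6252, -0.7804) = (45.39, -26.21). Then |BJ| = |J − B| = 52.42.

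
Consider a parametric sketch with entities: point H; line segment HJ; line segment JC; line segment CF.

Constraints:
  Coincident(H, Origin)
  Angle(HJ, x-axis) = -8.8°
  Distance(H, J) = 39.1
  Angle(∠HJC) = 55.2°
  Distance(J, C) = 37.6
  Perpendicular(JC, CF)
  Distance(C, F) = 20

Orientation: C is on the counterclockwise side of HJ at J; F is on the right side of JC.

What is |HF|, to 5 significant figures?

54.303

∠HJC = 55.2°, so JC runs at -8.8° + (180° − 55.2°) = 116.00° from the x-axis; with |JC| = 37.6, C = J + 37.6·(cos 116.00°, sin 116.00°) = (22.157, 27.813). The perpendicularity gives CF at right angles to JC; with |CF| = 20.0 on the right of JC, F = C + 20.0·(0.89879, 0.43837) = (40.133, 36.580). Then |HF| = |F − H| = 54.303.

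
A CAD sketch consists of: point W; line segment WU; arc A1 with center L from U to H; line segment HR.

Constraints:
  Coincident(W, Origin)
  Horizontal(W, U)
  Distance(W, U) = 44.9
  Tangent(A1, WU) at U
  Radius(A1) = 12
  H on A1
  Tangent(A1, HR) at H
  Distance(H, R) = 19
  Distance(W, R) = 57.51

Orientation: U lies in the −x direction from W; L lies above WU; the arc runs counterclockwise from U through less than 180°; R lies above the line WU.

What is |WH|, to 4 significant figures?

39.87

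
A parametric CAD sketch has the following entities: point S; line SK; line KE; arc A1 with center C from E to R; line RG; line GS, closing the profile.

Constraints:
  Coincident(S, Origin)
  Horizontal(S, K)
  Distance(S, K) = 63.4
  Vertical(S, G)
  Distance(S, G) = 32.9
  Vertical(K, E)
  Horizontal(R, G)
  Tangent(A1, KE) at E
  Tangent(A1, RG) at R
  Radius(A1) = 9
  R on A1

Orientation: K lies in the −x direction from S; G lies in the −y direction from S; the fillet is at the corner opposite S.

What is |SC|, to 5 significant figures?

59.419

S is at the origin; S and K share the same y with |SK| = 63.4 and K on the −x side, so K = (-63.400, 0.0000). SG is vertical with |SG| = 32.9 and G on the −y side, so G = (0.0000, -32.900). The virtual corner opposite S is at (-63.400, -32.900). Since A1 is tangent to KE there, CE ⟂ KE and since A1 is tangent to RG there, CR ⟂ RG, with radius 9.0, so the center C sits 9.0 in from both sides at C = (-54.400, -23.900). Then |SC| = |C − S| = 59.419.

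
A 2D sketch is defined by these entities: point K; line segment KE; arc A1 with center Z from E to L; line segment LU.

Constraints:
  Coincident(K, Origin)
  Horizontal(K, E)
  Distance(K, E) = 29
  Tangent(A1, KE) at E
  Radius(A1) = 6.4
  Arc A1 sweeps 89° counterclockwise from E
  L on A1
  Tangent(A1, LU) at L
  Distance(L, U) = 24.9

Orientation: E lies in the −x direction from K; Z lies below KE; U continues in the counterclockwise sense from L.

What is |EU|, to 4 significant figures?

31.92

K is at the origin; K and E share the same y with |KE| = 29.0 and E on the −x side, so E = (-29.00, 0.000). A1 meets KE tangentially, so ZE is at right angles to KE, so Z = E + (0, -6.4) = (-29.00, -6.400). On A1, E sits at bearing 90° from Z; an 89° counterclockwise sweep puts L at bearing 179°, so L = Z + 6.4·(cos 179°, sin 179°) = (-35.40, -6.288). A1 meets LU tangentially, so ZL is at right angles to LU, so LU runs along (−sin 179°, cos 179°); with |LU| = 24.9, U = (-35.83, -31.18). Then |EU| = |U − E| = 31.92.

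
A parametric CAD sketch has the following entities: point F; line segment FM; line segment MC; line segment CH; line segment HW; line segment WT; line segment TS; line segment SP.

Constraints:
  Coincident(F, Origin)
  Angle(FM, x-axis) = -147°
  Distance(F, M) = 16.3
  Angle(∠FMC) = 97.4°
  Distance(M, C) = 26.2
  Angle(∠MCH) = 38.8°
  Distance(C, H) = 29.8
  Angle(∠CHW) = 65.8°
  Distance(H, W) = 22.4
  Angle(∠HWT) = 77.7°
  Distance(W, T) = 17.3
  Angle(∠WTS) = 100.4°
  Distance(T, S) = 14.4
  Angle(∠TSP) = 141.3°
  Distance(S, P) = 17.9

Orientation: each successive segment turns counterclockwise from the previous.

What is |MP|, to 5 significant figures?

28.243

F is at the origin; FM runs at -147.0° with length 16.3, so M = (-13.670, -8.8776). ∠FMC = 97.4° gives MC at -64.400° from the x-axis; with |MC| = 26.2, C = (-2.3497, -32.506). ∠MCH = 38.8° gives CH at 76.800° from the x-axis; with |CH| = 29.8, H = (4.4552, -3.4930). ∠CHW = 65.8° gives HW at -169.00° from the x-axis; with |HW| = 22.4, W = (-17.533, -7.7671). ∠HWT = 77.7° gives WT at -66.700° from the x-axis; with |WT| = 17.3, T = (-10.690, -23.656). ∠WTS = 100.4° gives TS at 12.900° from the x-axis; with |TS| = 14.4, S = (3.3462, -20.441). ∠TSP = 141.3° gives SP at 51.600° from the x-axis; with |SP| = 17.9, P = (14.465, -6.4133). Then |MP| = |P − M| = 28.243.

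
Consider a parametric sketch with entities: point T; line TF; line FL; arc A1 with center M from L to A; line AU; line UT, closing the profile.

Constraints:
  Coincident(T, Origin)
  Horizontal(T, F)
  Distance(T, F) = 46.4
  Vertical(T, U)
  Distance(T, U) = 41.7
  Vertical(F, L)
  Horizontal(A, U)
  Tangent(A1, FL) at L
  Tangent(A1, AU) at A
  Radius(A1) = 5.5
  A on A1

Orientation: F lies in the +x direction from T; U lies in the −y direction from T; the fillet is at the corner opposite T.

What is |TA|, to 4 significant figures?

58.41

T is at the origin; TF is horizontal with |TF| = 46.4 and F on the +x side, so F = (46.40, 0.000). TU is vertical with |TU| = 41.7 and U on the −y side, so U = (0.000, -41.70). The virtual corner opposite T is at (46.40, -41.70). Since A1 is tangent to FL there, ML ⟂ FL and tangency of A1 to AU means the radius MA is perpendicular to AU, with radius 5.5, so the center M sits 5.5 in from both sides at M = (40.90, -36.20). That places the tangent points at L = (46.40, -36.20) on FL and A = (40.90, -41.70) on AU. Then |TA| = |A − T| = 58.41.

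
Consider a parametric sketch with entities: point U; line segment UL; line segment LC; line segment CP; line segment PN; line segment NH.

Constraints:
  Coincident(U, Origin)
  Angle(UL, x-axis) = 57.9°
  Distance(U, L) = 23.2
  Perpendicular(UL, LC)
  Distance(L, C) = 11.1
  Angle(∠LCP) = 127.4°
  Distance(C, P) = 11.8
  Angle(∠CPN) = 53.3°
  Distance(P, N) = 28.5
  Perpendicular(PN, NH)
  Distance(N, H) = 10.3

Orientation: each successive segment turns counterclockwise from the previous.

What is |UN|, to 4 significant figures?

16.92

U is at the origin; UL runs at 57.9° with length 23.2, so L = (12.33, 19.65). The perpendicularity gives LC at right angles to UL, so LC runs at 147.9°; with |LC| = 11.1, C = (2.925, 25.55). ∠LCP = 127.4° gives CP at -159.5° from the x-axis; with |CP| = 11.8, P = (-8.127, 21.42). ∠CPN = 53.3° gives PN at -32.80° from the x-axis; with |PN| = 28.5, N = (15.83, 5.981). Then |UN| = |N − U| = 16.92.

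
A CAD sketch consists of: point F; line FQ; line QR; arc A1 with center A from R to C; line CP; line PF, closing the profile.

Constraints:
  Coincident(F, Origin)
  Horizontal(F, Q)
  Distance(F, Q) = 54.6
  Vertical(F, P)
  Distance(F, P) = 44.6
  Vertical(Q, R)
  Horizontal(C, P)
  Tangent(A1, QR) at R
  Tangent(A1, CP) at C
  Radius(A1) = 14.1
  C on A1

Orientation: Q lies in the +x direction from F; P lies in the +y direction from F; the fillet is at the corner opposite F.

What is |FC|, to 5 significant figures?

60.245

F is at the origin; F and Q share the same y with |FQ| = 54.6 and Q on the +x side, so Q = (54.600, 0.0000). FP is vertical with |FP| = 44.6 and P on the +y side, so P = (0.0000, 44.600). The virtual corner opposite F is at (54.600, 44.600). Since A1 is tangent to QR there, AR ⟂ QR and tangency of A1 to CP means the radius AC is perpendicular to CP, with radius 14.1, so the center A sits 14.1 in from both sides at A = (40.500, 30.500). That places the tangent points at R = (54.600, 30.500) on QR and C = (40.500, 44.600) on CP. Then |FC| = |C − F| = 60.245.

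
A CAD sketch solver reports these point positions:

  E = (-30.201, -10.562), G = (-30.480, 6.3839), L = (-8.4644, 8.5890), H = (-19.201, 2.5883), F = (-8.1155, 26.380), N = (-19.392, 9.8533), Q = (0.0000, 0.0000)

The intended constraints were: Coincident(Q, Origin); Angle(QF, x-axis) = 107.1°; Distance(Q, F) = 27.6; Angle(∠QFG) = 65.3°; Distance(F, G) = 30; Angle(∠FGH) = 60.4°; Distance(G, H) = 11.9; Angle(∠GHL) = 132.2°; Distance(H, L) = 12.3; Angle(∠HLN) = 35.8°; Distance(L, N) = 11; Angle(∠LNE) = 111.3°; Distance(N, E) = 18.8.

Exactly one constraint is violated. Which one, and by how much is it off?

Distance(N, E) = 18.8 — off by 4.30.

Q = (0.00, 0.00) ✓; QF at 107.1° ✓; |QF| = 27.60 ✓; ∠QFG = 65.30° ✓; |FG| = 30.00 ✓; ∠FGH = 60.40° ✓; |GH| = 11.90 ✓; ∠GHL = 132.2° ✓; |HL| = 12.30 ✓; ∠HLN = 35.80° ✓; |LN| = 11.00 ✓; ∠LNE = 111.3° ✓; |NE| = 23.10 ✗.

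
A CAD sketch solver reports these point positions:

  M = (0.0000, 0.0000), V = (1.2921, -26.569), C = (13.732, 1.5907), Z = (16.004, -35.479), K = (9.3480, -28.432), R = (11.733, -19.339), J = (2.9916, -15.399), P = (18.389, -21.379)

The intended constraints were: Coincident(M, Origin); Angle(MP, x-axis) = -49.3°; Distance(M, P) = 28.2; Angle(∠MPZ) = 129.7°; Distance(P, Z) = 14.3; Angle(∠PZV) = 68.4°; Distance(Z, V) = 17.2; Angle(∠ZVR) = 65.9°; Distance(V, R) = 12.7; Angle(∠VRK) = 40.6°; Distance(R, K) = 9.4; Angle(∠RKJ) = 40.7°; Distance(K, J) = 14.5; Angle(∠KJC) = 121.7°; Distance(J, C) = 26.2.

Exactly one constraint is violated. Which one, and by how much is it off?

Distance(J, C) = 26.2 — off by 6.10.

M = (0.00, 0.00) ✓; MP at -49.30° ✓; |MP| = 28.20 ✓; ∠MPZ = 129.7° ✓; |PZ| = 14.30 ✓; ∠PZV = 68.40° ✓; |ZV| = 17.20 ✓; ∠ZVR = 65.90° ✓; |VR| = 12.70 ✓; ∠VRK = 40.60° ✓; |RK| = 9.401 ✓; ∠RKJ = 40.70° ✓; |KJ| = 14.50 ✓; ∠KJC = 121.7° ✓; |JC| = 20.10 ✗.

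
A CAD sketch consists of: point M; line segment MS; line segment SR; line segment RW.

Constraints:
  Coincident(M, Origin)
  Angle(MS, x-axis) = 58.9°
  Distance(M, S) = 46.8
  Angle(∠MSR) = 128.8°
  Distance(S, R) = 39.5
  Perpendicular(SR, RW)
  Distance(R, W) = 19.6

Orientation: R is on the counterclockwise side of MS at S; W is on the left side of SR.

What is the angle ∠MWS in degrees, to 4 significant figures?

40.17°

M is at the origin; MS runs at 58.9° with length 46.8, so S = 46.8·(cos 58.9°, sin 58.9°) = (24.17, 40.07). ∠MSR = 128.8°, so SR runs at 58.9° + (180° − 128.8°) = 110.1° from the x-axis; with |SR| = 39.5, R = S + 39.5·(cos 110.1°, sin 110.1°) = (10.60, 77.17). SR ⟂ RW; with |RW| = 19.6 on the left of SR, W = R + 19.6·(-0.9391, -0.3437) = (-7.807, 70.43). Then cos ∠MWS = WM·WS / (|WM||WS|), giving 40.17°.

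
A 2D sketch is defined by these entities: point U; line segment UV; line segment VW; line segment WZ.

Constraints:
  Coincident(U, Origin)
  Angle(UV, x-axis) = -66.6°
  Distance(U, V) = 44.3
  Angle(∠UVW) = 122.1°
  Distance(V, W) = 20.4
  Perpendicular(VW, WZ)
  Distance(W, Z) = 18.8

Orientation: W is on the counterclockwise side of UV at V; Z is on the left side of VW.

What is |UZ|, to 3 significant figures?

47.8

∠UVW = 122.1°, so VW runs at -66.6° + (180° − 122.1°) = -8.70° from the x-axis; with |VW| = 20.4, W = V + 20.4·(cos -8.70°, sin -8.70°) = (37.8, -43.7). The perpendicularity gives WZ at right angles to VW; with |WZ| = 18.8 on the left of VW, Z = W + 18.8·(0.151, 0.988) = (40.6, -25.2). Then |UZ| = |Z − U| = 47.8.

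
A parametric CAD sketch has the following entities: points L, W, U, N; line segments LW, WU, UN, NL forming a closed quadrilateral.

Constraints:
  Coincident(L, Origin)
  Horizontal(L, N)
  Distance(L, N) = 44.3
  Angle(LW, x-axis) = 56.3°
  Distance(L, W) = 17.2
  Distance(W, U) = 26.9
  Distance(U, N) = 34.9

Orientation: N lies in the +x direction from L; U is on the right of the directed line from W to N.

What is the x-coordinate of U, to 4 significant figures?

11.72

Checks: |WU| = 26.90 ✓; |UN| = 34.90 ✓.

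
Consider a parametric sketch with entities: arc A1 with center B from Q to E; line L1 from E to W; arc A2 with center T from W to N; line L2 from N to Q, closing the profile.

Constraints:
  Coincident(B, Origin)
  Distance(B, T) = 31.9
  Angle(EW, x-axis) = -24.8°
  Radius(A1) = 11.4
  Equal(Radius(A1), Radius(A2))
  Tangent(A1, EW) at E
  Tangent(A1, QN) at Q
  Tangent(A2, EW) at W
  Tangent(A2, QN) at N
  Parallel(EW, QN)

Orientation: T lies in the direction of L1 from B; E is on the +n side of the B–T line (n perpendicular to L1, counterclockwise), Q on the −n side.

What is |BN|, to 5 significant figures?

33.876

The slot axis is L1's direction at -24.8°, so u = (cos -24.8°, sin -24.8°) = (0.90778, -0.41945) and n = (−sin -24.8°, cos -24.8°) = (0.41945, 0.90778). B is at the origin and T lies 31.9 along u from B, so T = 31.9·u = (28.958, -13.381). Tangency of A1 to both parallel lines with radius 11.4 puts E and Q at B ± 11.4·n: E = (4.7818, 10.349), Q = (-4.7818, -10.349). Equal radii place W and N the same way about T: W = T + 11.4·n = (33.740, -3.0319), N = T − 11.4·n = (24.176, -23.729). Then |BN| = |N − B| = 33.876.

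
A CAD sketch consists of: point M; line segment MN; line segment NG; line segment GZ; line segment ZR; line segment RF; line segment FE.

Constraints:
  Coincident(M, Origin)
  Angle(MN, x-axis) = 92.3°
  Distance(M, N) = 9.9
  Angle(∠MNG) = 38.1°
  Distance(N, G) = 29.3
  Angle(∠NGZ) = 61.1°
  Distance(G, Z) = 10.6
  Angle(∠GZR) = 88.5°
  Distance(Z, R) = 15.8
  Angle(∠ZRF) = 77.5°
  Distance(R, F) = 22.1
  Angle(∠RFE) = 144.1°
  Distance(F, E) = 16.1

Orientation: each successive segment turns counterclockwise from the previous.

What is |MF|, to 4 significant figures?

27.54

M is at the origin; MN runs at 92.3° with length 9.9, so N = (-0.3973, 9.892). ∠MNG = 38.1° gives NG at -125.8° from the x-axis; with |NG| = 29.3, G = (-17.54, -13.87). ∠NGZ = 61.1° gives GZ at -6.900° from the x-axis; with |GZ| = 10.6, Z = (-7.013, -15.15). ∠GZR = 88.5° gives ZR at 84.60° from the x-axis; with |ZR| = 15.8, R = (-5.526, 0.5843). ∠ZRF = 77.5° gives RF at -172.9° from the x-axis; with |RF| = 22.1, F = (-27.46, -2.147). Then |MF| = |F − M| = 27.54.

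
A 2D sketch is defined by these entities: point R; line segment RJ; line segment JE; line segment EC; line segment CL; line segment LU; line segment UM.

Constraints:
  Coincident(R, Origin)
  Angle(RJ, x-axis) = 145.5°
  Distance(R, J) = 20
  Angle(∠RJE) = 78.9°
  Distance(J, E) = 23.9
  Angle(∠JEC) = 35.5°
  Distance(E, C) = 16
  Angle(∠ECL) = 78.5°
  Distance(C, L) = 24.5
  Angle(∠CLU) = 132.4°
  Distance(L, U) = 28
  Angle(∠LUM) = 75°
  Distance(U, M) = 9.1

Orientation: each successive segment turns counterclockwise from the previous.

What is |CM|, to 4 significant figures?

43.18

∠CLU = 132.4° gives LU at -179.8° from the x-axis; with |LU| = 28.0, U = (-56.86, 15.59). ∠LUM = 75.0° gives UM at -74.80° from the x-axis; with |UM| = 9.1, M = (-54.47, 6.813). Then |CM| = |M − C| = 43.18.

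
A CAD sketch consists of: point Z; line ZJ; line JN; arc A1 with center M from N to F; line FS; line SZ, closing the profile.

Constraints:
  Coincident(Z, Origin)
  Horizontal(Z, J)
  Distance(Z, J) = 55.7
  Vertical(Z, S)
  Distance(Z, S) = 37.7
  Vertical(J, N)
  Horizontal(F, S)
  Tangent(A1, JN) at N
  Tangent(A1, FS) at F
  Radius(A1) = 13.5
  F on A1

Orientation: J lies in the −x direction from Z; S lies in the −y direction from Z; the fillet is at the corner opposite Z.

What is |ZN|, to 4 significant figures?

60.73

Z is at the origin; Z and J share the same y with |ZJ| = 55.7 and J on the −x side, so J = (-55.70, 0.000). ZS is vertical with |ZS| = 37.7 and S on the −y side, so S = (0.000, -37.70). The virtual corner opposite Z is at (-55.70, -37.70). The tangent condition forces MN to be normal to JN and tangency of A1 to FS means the radius MF is perpendicular to FS, with radius 13.5, so the center M sits 13.5 in from both sides at M = (-42.20, -24.20). That places the tangent points at N = (-55.70, -24.20) on JN and F = (-42.20, -37.70) on FS. Then |ZN| = |N − Z| = 60.73.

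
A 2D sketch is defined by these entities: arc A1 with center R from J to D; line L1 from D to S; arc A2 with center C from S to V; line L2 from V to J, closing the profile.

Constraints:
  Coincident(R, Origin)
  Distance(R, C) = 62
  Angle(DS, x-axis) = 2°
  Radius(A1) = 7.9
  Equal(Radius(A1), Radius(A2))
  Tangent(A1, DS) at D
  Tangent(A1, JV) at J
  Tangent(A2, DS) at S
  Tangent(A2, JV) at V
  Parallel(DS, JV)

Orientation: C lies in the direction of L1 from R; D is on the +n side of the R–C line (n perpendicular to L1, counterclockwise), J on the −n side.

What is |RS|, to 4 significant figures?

62.50

The slot axis is L1's direction at 2.0°, so u = (cos 2.0°, sin 2.0°) = (0.9994, 0.03490) and n = (−sin 2.0°, cos 2.0°) = (-0.03490, 0.9994). R is at the origin and C lies 62.0 along u from R, so C = 62.0·u = (61.96, 2.164). Tangency of A1 to both parallel lines with radius 7.9 puts D and J at R ± 7.9·n: D = (-0.2757, 7.895), J = (0.2757, -7.895). Equal radii place S and V the same way about C: S = C + 7.9·n = (61.69, 10.06), V = C − 7.9·n = (62.24, -5.731). Then |RS| = |S − R| = 62.50.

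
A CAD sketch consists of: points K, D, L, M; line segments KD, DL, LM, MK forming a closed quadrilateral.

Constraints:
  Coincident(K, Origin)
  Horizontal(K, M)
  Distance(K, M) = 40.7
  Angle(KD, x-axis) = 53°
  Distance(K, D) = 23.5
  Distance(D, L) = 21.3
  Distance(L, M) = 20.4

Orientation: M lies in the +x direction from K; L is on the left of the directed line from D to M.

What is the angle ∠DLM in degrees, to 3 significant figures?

102°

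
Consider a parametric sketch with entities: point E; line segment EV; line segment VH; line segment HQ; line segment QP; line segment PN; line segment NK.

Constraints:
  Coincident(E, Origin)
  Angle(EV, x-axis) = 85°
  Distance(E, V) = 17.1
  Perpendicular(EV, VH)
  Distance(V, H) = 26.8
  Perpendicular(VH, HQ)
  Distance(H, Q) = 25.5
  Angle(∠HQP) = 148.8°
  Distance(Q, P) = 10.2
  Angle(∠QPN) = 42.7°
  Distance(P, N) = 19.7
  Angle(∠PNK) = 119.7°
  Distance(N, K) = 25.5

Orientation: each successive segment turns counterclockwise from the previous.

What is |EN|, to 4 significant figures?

17.72

E is at the origin; EV runs at 85.0° with length 17.1, so V = (1.490, 17.03). EV ⟂ VH, so VH runs at 175.0°; with |VH| = 26.8, H = (-25.21, 19.37). VH ⟂ HQ, so HQ runs at -95.00°; with |HQ| = 25.5, Q = (-27.43, -6.032). ∠HQP = 148.8° gives QP at -63.80° from the x-axis; with |QP| = 10.2, P = (-22.93, -15.18). ∠QPN = 42.7° gives PN at 73.50° from the x-axis; with |PN| = 19.7, N = (-17.33, 3.704). Then |EN| = |N − E| = 17.72.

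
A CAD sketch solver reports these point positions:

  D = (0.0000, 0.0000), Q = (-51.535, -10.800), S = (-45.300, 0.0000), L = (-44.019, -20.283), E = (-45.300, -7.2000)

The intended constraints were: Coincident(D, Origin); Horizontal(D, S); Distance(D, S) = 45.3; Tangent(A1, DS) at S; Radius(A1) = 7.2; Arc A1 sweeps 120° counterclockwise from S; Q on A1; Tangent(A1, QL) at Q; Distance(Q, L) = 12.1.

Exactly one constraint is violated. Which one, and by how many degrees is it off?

Tangent(A1, QL) at Q — off by 8.40°.

D = (0.00, 0.00) ✓; D.y = 0.00, S.y = 0.00 ✓; |DS| = 45.30 ✓; ∠(ES, SD) = 90.00° ✓; |ES| = 7.200 ✓; bearing(E→Q) − bearing(E→S) = 120.0° ✓; |EQ| = 7.200 ✓; ∠(EQ, QL) = 81.60° ✗; |QL| = 12.10 ✓.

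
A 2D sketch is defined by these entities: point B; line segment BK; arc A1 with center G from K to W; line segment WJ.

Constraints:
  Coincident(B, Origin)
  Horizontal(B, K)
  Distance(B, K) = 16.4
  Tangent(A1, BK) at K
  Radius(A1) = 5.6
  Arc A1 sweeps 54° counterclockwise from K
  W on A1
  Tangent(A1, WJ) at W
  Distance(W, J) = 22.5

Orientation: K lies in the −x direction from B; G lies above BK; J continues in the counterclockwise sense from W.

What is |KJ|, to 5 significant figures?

27.129

B is at the origin; BK is horizontal with |BK| = 16.4 and K on the −x side, so K = (-16.400, 0.0000). The tangent condition forces GK to be normal to BK, so G = K + (0, 5.6) = (-16.400, 5.6000). On A1, K sits at bearing -90° from G; a 54° counterclockwise sweep puts W at bearing -36°, so W = G + 5.6·(cos -36°, sin -36°) = (-11.870, 2.3084). Since A1 is tangent to WJ there, GW ⟂ WJ, so WJ runs along (−sin -36°, cos -36°); with |WJ| = 22.5, J = (1.3557, 20.511). Then |KJ| = |J − K| = 27.129.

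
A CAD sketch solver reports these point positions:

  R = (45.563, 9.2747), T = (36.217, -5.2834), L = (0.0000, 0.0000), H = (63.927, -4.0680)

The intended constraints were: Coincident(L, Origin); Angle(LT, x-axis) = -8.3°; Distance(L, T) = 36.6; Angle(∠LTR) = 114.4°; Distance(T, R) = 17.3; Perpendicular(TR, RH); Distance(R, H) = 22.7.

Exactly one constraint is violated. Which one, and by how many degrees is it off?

Perpendicular(TR, RH) — off by 3.30°.

L = (0.00, 0.00) ✓; LT at -8.300° ✓; |LT| = 36.60 ✓; ∠LTR = 114.4° ✓; |TR| = 17.30 ✓; ∠(TR, RH) = 93.30° ✗; |RH| = 22.70 ✓.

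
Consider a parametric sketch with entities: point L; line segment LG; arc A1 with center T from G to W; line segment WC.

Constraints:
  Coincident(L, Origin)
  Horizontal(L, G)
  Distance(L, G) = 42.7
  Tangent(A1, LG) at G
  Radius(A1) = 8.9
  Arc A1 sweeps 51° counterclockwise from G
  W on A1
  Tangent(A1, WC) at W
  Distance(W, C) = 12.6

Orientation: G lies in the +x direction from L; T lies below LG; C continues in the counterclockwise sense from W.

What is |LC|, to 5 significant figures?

30.777

L is at the origin; LG is horizontal with |LG| = 42.7 and G on the +x side, so G = (42.700, 0.0000). The tangent condition forces TG to be normal to LG, so T = G + (0, -8.9) = (42.700, -8.9000). On A1, G sits at bearing 90° from T; a 51° counterclockwise sweep puts W at bearing 141°, so W = T + 8.9·(cos 141°, sin 141°) = (35.783, -3.2990). A1 meets WC tangentially, so TW is at right angles to WC, so WC runs along (−sin 141°, cos 141°); with |WC| = 12.6, C = (27.854, -13.091). Then |LC| = |C − L| = 30.777.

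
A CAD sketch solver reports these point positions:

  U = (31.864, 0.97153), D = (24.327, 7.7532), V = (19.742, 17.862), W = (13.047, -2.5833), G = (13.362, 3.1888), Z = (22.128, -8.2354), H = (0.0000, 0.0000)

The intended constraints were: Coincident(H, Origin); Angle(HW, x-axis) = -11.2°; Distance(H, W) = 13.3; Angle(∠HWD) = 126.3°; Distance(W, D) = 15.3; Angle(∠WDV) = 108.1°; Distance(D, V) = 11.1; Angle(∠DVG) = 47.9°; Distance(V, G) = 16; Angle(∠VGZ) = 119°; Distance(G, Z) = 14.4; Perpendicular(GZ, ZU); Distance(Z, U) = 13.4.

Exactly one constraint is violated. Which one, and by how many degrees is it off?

Perpendicular(GZ, ZU) — off by 5.90°.

H = (0.00, 0.00) ✓; HW at -11.20° ✓; |HW| = 13.30 ✓; ∠HWD = 126.3° ✓; |WD| = 15.30 ✓; ∠WDV = 108.1° ✓; |DV| = 11.10 ✓; ∠DVG = 47.90° ✓; |VG| = 16.00 ✓; ∠VGZ = 119.0° ✓; |GZ| = 14.40 ✓; ∠(GZ, ZU) = 95.90° ✗; |ZU| = 13.40 ✓.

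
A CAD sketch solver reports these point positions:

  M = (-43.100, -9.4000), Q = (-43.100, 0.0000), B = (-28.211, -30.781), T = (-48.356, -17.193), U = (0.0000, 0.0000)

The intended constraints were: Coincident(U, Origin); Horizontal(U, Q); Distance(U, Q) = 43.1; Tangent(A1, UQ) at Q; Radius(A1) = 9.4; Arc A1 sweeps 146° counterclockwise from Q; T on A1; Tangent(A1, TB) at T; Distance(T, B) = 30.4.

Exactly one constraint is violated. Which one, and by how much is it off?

Distance(T, B) = 30.4 — off by 6.10.

U = (0.00, 0.00) ✓; U.y = 0.00, Q.y = 0.00 ✓; |UQ| = 43.10 ✓; ∠(MQ, QU) = 90.00° ✓; |MQ| = 9.400 ✓; bearing(M→T) − bearing(M→Q) = 146.0° ✓; |MT| = 9.400 ✓; ∠(MT, TB) = 90.00° ✓; |TB| = 24.30 ✗.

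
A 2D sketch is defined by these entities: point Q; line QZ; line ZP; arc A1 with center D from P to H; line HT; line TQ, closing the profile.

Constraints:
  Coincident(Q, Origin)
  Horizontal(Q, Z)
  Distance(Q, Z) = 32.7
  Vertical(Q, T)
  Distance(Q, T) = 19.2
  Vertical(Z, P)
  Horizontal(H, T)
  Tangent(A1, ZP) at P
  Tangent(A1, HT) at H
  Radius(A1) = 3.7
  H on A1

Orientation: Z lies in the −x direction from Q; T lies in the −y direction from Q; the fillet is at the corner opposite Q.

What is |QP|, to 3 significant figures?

36.2

Q is at the origin; Q and Z share the same y with |QZ| = 32.7 and Z on the −x side, so Z = (-32.7, 0.00). QT is vertical with |QT| = 19.2 and T on the −y side, so T = (0.00, -19.2). The virtual corner opposite Q is at (-32.7, -19.2). Since A1 is tangent to ZP there, DP ⟂ ZP and since A1 is tangent to HT there, DH ⟂ HT, with radius 3.7, so the center D sits 3.7 in from both sides at D = (-29.0, -15.5). That places the tangent points at P = (-32.7, -15.5) on ZP and H = (-29.0, -19.2) on HT. Then |QP| = |P − Q| = 36.2.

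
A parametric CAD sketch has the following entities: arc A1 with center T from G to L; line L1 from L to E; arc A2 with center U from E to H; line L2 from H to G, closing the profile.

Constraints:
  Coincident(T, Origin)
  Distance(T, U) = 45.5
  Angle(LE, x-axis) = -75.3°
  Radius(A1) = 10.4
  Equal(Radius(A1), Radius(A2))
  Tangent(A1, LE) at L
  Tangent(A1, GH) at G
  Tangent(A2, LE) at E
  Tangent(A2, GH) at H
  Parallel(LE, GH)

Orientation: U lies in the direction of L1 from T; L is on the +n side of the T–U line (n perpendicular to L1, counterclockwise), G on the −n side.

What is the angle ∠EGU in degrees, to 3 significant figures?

11.7°

Tangency of A1 to both parallel lines with radius 10.4 puts L and G at T ± 10.4·n: L = (10.1, 2.64), G = (-10.1, -2.64). Equal radii place E and H the same way about U: E = U + 10.4·n = (21.6, -41.4), H = U − 10.4·n = (1.49, -46.6). Then cos ∠EGU = GE·GU / (|GE||GU|), giving 11.7°.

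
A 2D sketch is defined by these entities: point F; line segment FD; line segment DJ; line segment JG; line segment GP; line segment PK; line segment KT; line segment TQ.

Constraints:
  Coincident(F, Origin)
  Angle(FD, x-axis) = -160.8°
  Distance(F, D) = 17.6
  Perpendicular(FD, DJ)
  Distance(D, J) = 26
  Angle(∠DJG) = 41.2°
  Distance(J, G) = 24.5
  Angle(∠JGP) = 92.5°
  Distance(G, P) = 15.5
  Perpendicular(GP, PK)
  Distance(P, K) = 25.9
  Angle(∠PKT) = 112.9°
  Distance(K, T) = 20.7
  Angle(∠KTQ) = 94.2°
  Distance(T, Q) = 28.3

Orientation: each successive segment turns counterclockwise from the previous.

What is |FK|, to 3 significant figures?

34.3

F is at the origin; FD runs at -160.8° with length 17.6, so D = (-16.6, -5.79). The perpendicularity gives DJ at right angles to FD, so DJ runs at -70.8°; with |DJ| = 26.0, J = (-8.07, -30.3). ∠DJG = 41.2° gives JG at 68.0° from the x-axis; with |JG| = 24.5, G = (1.11, -7.63). ∠JGP = 92.5° gives GP at 156° from the x-axis; with |GP| = 15.5, P = (-13.0, -1.20). The perpendicularity gives PK at right angles to GP, so PK runs at -114°; with |PK| = 25.9, K = (-23.7, -24.8). Then |FK| = |K − F| = 34.3.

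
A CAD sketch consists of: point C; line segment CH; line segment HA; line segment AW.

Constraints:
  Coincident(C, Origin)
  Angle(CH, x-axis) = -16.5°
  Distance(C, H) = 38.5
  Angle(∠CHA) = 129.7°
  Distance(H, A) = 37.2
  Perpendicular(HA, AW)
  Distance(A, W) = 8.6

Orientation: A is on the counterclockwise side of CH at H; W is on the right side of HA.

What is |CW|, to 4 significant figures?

72.66

C is at the origin; CH runs at -16.5° with length 38.5, so H = 38.5·(cos -16.5°, sin -16.5°) = (36.91, -10.93). ∠CHA = 129.7°, so HA runs at -16.5° + (180° − 129.7°) = 33.80° from the x-axis; with |HA| = 37.2, A = H + 37.2·(cos 33.80°, sin 33.80°) = (67.83, 9.760). HA ⟂ AW; with |AW| = 8.6 on the right of HA, W = A + 8.6·(0.5563, -0.8310) = (72.61, 2.613). Then |CW| = |W − C| = 72.66.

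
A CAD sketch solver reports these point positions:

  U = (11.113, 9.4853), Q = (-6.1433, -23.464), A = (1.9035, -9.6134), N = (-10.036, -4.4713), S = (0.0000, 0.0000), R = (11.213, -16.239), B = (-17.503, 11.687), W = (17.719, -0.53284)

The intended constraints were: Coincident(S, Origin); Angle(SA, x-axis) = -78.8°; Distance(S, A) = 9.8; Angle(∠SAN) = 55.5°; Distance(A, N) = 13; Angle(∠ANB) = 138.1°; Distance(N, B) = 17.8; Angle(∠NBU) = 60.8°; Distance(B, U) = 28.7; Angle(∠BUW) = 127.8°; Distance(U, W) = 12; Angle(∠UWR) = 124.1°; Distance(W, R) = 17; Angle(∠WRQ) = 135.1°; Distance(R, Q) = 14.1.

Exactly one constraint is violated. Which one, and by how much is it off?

Distance(R, Q) = 14.1 — off by 4.70.

S = (0.00, 0.00) ✓; SA at -78.80° ✓; |SA| = 9.800 ✓; ∠SAN = 55.50° ✓; |AN| = 13.00 ✓; ∠ANB = 138.1° ✓; |NB| = 17.80 ✓; ∠NBU = 60.80° ✓; |BU| = 28.70 ✓; ∠BUW = 127.8° ✓; |UW| = 12.00 ✓; ∠UWR = 124.1° ✓; |WR| = 17.00 ✓; ∠WRQ = 135.1° ✓; |RQ| = 18.80 ✗.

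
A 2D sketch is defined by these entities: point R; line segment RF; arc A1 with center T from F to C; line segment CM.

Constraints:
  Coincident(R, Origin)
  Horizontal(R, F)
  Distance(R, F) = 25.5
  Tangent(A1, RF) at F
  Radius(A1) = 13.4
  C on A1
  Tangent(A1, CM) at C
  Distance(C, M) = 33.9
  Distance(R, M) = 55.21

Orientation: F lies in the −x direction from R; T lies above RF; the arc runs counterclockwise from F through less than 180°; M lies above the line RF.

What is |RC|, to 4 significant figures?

21.89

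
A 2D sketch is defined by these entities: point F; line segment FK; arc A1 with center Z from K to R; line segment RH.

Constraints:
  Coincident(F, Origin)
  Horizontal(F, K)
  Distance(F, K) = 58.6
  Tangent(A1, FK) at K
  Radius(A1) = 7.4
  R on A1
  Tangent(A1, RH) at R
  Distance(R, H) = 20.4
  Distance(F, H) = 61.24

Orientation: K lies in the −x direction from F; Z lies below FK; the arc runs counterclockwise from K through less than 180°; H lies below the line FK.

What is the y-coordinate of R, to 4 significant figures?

-11.30

F is at the origin; F and K share the same y with |FK| = 58.6 and K on the −x side, so K = (-58.60, 0.000). The tangent condition forces ZK to be normal to FK, so Z = K + (0, -7.4) = (-58.60, -7.400). Since ZR ⟂ RH (tangency), |ZH| = √(7.4² + 20.4²) = 21.70 regardless of where R sits on A1. So H lies on both circle(F, 61.24) and circle(Z, 21.70); the below-FK intersection is H = (-54.13, -28.64). R is the foot of the tangent from H: R = (-64.89, -11.30).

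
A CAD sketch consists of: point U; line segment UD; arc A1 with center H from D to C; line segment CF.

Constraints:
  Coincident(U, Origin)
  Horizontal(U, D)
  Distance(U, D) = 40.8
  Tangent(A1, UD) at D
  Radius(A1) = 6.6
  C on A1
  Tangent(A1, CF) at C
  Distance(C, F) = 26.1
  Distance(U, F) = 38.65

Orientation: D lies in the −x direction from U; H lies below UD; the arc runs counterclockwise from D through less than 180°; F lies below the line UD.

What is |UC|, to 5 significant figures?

46.635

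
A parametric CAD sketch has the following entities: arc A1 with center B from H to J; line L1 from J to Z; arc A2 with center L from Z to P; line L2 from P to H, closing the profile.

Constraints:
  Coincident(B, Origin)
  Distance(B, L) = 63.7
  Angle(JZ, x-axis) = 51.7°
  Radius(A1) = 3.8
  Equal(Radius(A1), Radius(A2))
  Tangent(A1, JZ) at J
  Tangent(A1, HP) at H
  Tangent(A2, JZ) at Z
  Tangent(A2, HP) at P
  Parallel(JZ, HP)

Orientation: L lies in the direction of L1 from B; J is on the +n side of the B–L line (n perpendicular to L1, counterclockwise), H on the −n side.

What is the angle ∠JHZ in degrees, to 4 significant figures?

83.20°

Tangency of A1 to both parallel lines with radius 3.8 puts J and H at B ± 3.8·n: J = (-2.982, 2.355), H = (2.982, -2.355). Equal radii place Z and P the same way about L: Z = L + 3.8·n = (36.50, 52.35), P = L − 3.8·n = (42.46, 47.64). Then cos ∠JHZ = HJ·HZ / (|HJ||HZ|), giving 83.20°.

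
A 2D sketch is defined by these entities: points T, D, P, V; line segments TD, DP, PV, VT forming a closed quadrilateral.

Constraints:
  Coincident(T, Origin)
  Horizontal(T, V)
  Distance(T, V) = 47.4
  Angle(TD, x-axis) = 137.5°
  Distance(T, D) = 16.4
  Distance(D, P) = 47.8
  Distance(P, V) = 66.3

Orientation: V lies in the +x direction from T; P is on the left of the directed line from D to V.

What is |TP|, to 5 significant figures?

54.739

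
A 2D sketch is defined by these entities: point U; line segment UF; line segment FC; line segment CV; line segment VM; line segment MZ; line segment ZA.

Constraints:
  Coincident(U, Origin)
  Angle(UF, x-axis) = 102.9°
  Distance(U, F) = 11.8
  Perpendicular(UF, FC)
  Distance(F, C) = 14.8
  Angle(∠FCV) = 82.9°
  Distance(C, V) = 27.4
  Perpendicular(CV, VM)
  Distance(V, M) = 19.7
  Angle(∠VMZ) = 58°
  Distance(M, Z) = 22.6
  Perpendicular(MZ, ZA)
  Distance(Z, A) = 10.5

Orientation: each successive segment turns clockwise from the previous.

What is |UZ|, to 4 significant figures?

7.644

U is at the origin; UF runs at 102.9° with length 11.8, so F = (-2.634, 11.50). UF ⟂ FC, so FC runs at 12.90°; with |FC| = 14.8, C = (11.79, 14.81). ∠FCV = 82.9° gives CV at -84.20° from the x-axis; with |CV| = 27.4, V = (14.56, -12.45). The perpendicularity gives VM at right angles to CV, so VM runs at -174.2°; with |VM| = 19.7, M = (-5.038, -14.44). ∠VMZ = 58.0° gives MZ at 63.80° from the x-axis; with |MZ| = 22.6, Z = (4.940, 5.834). Then |UZ| = |Z − U| = 7.644.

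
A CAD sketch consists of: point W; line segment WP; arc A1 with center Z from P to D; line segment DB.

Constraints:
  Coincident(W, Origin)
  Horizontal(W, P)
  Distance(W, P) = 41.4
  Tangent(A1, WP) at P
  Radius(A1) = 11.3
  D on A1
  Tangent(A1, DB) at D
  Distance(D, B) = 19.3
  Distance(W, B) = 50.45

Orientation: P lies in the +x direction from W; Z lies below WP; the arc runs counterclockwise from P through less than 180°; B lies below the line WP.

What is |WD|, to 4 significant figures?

34.48

W is at the origin; W and P share the same y with |WP| = 41.4 and P on the +x side, so P = (41.40, 0.000). Tangency of A1 to WP means the radius ZP is perpendicular to WP, so Z = P + (0, -11.3) = (41.40, -11.30). Since ZD ⟂ DB (tangency), |ZB| = √(11.3² + 19.3²) = 22.36 regardless of where D sits on A1. So B lies on both circle(W, 50.45) and circle(Z, 22.36); the below-WP intersection is B = (37.83, -33.38). D is the foot of the tangent from B: D = (30.86, -15.38).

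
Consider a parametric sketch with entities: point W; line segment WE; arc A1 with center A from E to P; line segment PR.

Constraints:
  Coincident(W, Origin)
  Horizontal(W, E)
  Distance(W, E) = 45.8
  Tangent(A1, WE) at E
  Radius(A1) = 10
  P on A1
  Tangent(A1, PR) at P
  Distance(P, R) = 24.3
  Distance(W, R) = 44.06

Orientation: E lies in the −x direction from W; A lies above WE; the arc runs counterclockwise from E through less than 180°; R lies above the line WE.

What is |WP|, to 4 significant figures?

36.88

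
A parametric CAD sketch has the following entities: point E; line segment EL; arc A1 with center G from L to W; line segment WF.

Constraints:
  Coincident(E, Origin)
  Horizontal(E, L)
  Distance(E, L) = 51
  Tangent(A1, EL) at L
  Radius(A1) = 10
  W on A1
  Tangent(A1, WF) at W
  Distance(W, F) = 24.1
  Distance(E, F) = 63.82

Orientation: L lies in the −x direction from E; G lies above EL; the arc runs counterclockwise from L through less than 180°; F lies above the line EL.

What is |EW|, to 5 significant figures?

44.432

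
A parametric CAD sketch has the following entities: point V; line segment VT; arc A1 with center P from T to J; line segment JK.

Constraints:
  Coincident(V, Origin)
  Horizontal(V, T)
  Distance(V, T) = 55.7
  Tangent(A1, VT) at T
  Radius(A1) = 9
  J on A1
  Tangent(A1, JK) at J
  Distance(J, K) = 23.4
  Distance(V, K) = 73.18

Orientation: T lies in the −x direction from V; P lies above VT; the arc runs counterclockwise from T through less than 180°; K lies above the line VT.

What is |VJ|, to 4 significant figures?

51.66

V is at the origin; VT is horizontal with |VT| = 55.7 and T on the −x side, so T = (-55.70, 0.000). Since A1 is tangent to VT there, PT ⟂ VT, so P = T + (0, 9) = (-55.70, 9.000). Since PJ ⟂ JK (tangency), |PK| = √(9.0² + 23.4²) = 25.07 regardless of where J sits on A1. So K lies on both circle(V, 73.18) and circle(P, 25.07); the above-VT intersection is K = (-65.85, 31.92). J is the foot of the tangent from K: J = (-49.33, 15.35).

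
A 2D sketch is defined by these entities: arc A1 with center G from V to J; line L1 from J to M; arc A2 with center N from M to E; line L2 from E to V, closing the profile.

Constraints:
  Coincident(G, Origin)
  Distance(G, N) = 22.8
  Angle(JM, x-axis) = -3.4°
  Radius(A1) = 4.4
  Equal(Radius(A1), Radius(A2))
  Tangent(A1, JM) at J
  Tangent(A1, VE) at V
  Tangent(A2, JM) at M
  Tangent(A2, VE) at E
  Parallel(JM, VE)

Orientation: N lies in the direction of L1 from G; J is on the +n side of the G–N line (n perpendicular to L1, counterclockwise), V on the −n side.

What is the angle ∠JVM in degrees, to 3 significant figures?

68.9°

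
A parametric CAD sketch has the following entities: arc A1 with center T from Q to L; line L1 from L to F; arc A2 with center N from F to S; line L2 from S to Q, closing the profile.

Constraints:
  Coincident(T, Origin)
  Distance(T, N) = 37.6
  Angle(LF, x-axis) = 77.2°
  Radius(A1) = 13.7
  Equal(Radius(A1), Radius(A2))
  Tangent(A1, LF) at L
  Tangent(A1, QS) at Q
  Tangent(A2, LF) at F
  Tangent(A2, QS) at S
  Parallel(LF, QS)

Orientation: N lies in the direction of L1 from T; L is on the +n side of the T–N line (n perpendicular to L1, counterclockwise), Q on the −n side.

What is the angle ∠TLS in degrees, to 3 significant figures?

53.9°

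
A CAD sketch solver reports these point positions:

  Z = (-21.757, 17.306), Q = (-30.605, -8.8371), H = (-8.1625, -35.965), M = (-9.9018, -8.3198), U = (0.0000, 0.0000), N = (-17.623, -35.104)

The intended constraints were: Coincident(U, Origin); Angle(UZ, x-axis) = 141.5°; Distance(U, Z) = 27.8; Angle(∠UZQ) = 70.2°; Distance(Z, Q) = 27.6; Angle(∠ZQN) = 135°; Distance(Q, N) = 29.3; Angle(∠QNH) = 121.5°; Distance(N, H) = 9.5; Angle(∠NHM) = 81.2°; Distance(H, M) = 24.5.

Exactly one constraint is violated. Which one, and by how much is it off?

Distance(H, M) = 24.5 — off by 3.20.

U = (0.00, 0.00) ✓; UZ at 141.5° ✓; |UZ| = 27.80 ✓; ∠UZQ = 70.20° ✓; |ZQ| = 27.60 ✓; ∠ZQN = 135.0° ✓; |QN| = 29.30 ✓; ∠QNH = 121.5° ✓; |NH| = 9.500 ✓; ∠NHM = 81.20° ✓; |HM| = 27.70 ✗.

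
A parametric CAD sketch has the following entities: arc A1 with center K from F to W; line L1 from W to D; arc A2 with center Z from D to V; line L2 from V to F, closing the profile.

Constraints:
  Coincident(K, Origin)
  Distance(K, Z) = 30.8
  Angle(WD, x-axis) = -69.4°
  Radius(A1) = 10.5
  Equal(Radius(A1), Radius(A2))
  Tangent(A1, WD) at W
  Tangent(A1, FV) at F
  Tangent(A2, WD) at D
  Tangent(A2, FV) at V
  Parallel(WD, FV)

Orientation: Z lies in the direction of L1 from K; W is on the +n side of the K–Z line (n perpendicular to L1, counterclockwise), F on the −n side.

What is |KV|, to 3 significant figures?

32.5

The slot axis is L1's direction at -69.4°, so u = (cos -69.4°, sin -69.4°) = (0.352, -0.936) and n = (−sin -69.4°, cos -69.4°) = (0.936, 0.352). K is at the origin and Z lies 30.8 along u from K, so Z = 30.8·u = (10.8, -28.8). Tangency of A1 to both parallel lines with radius 10.5 puts W and F at K ± 10.5·n: W = (9.83, 3.69), F = (-9.83, -3.69). Equal radii place D and V the same way about Z: D = Z + 10.5·n = (20.7, -25.1), V = Z − 10.5·n = (1.01, -32.5). Then |KV| = |V − K| = 32.5.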